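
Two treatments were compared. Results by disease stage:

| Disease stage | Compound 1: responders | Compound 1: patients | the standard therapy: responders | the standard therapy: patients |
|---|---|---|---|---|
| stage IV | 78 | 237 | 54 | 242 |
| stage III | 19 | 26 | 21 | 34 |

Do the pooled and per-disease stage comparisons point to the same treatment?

Stage IV: Compound 1 78/237 = 32.9%, the standard therapy 54/242 = 22.3% → Compound 1
Stage III: Compound 1 19/26 = 73.1%, the standard therapy 21/34 = 61.8% → Compound 1
Overall: Compound 1 97/263 = 36.9%, the standard therapy 75/276 = 27.2% → Compound 1
Compound 1 wins overall and in every disease group — no reversal.

Yes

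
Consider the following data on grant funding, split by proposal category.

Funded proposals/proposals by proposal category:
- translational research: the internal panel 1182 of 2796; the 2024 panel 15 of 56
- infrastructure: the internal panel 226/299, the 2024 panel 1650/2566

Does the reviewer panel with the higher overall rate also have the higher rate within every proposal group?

Translational research: the internal panel 1182/2796 = 42.3%, the 2024 panel 15/56 = 26.8% → the internal panel
Infrastructure: the internal panel 226/299 = 75.6%, the 2024 panel 1650/2566 = 64.3% → the internal panel
Overall: the internal panel 1408/3095 = 45.5%, the 2024 panel 1665/2622 = 63.5% → the 2024 panel
The internal panel wins each proposal group but the 2024 panel wins overall — the comparison reverses. The internal panel's proposals skew toward translational research, which has a lower base rate.

No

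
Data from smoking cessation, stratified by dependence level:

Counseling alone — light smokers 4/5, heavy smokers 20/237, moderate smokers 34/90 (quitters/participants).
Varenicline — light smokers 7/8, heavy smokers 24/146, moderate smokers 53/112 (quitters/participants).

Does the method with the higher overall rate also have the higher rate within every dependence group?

Light smokers: counseling alone 4/5 = 80.0%, varenicline 7/8 = 87.5% → varenicline
Heavy smokers: counseling alone 20/237 = 8.4%, varenicline 24/146 = 16.4% → varenicline
Moderate smokers: counseling alone 34/90 = 37.8%, varenicline 53/112 = 47.3% → varenicline
Overall: counseling alone 58/332 = 17.5%, varenicline 84/266 = 31.6% → varenicline
Varenicline wins overall and in every dependence group — no reversal.

Yes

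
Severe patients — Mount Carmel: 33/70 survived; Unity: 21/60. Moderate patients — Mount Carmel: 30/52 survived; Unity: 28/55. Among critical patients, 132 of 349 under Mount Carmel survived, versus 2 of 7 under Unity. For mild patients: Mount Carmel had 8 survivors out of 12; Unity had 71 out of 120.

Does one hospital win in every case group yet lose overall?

Yes

Severe: Mount Carmel 33/70 = 47.1%, Unity 21/60 = 35.0% → Mount Carmel
Moderate: Mount Carmel 30/52 = 57.7%, Unity 28/55 = 50.9% → Mount Carmel
Critical: Mount Carmel 132/349 = 37.8%, Unity 2/7 = 28.6% → Mount Carmel
Mild: Mount Carmel 8/12 = 66.7%, Unity 71/120 = 59.2% → Mount Carmel
Overall: Mount Carmel 203/483 = 42.0%, Unity 122/242 = 50.4% → Unity
Mount Carmel wins each case group but Unity wins overall — the comparison reverses. Mount Carmel's patients skew toward critical, which has a lower base rate.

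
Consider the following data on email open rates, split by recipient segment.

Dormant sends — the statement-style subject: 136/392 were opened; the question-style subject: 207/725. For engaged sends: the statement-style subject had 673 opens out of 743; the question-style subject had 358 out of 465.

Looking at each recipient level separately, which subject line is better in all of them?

Dormant: the statement-style subject 136/392 = 34.7%, the question-style subject 207/725 = 28.6% → the statement-style subject
Engaged: the statement-style subject 673/743 = 90.6%, the question-style subject 358/465 = 77.0% → the statement-style subject
The statement-style subject has the higher rate in both groups.

the statement-style subject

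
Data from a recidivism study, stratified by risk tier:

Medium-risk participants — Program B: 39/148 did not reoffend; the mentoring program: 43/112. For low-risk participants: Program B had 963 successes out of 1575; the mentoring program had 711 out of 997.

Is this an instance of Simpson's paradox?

Medium-risk: Program B 39/148 = 26.4%, the mentoring program 43/112 = 38.4% → the mentoring program
Low-risk: Program B 963/1575 = 61.1%, the mentoring program 711/997 = 71.3% → the mentoring program
Overall: Program B 1002/1723 = 58.2%, the mentoring program 754/1109 = 68.0% → the mentoring program
The mentoring program wins overall and in every risk group — no reversal.

No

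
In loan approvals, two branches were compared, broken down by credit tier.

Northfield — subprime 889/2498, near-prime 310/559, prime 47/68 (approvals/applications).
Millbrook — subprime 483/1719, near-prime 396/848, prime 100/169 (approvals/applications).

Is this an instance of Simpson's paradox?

No

Subprime: Northfield 889/2498 = 35.6%, Millbrook 483/1719 = 28.1% → Northfield
Near-prime: Northfield 310/559 = 55.5%, Millbrook 396/848 = 46.7% → Northfield
Prime: Northfield 47/68 = 69.1%, Millbrook 100/169 = 59.2% → Northfield
Overall: Northfield 1246/3125 = 39.9%, Millbrook 979/2736 = 35.8% → Northfield
Northfield wins overall and in every credit group — no reversal.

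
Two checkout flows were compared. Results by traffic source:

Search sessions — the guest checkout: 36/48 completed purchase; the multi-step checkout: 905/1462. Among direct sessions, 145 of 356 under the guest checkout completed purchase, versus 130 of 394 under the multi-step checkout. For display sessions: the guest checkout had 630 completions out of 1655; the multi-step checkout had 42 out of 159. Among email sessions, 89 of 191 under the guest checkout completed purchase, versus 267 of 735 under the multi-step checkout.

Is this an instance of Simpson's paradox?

Search: the guest checkout 36/48 = 75.0%, the multi-step checkout 905/1462 = 61.9% → the guest checkout
Direct: the guest checkout 145/356 = 40.7%, the multi-step checkout 130/394 = 33.0% → the guest checkout
Display: the guest checkout 630/1655 = 38.1%, the multi-step checkout 42/159 = 26.4% → the guest checkout
Email: the guest checkout 89/191 = 46.6%, the multi-step checkout 267/735 = 36.3% → the guest checkout
Overall: the guest checkout 900/2250 = 40.0%, the multi-step checkout 1344/2750 = 48.9% → the multi-step checkout
The guest checkout wins each traffic group but the multi-step checkout wins overall — the comparison reverses. The guest checkout's sessions skew toward display, which has a lower base rate.

Yes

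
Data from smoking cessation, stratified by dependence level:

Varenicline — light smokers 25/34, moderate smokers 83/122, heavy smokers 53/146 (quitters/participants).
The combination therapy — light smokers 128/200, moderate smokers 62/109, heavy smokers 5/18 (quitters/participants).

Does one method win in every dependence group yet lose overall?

Yes

Light smokers: varenicline 25/34 = 73.5%, the combination therapy 128/200 = 64.0% → varenicline
Moderate smokers: varenicline 83/122 = 68.0%, the combination therapy 62/109 = 56.9% → varenicline
Heavy smokers: varenicline 53/146 = 36.3%, the combination therapy 5/18 = 27.8% → varenicline
Overall: varenicline 161/302 = 53.3%, the combination therapy 195/327 = 59.6% → the combination therapy
Varenicline wins each dependence group but the combination therapy wins overall — the comparison reverses. Varenicline's participants skew toward heavy smokers, which has a lower base rate.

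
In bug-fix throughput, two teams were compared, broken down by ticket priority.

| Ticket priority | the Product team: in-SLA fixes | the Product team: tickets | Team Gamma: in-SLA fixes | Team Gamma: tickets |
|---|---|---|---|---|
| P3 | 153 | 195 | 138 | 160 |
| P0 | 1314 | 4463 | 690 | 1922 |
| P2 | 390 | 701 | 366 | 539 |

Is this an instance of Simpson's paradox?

No

P3: the Product team 153/195 = 78.5%, Team Gamma 138/160 = 86.2% → Team Gamma
P0: the Product team 1314/4463 = 29.4%, Team Gamma 690/1922 = 35.9% → Team Gamma
P2: the Product team 390/701 = 55.6%, Team Gamma 366/539 = 67.9% → Team Gamma
Overall: the Product team 1857/5359 = 34.7%, Team Gamma 1194/2621 = 45.6% → Team Gamma
Team Gamma wins overall and in every ticket group — no reversal.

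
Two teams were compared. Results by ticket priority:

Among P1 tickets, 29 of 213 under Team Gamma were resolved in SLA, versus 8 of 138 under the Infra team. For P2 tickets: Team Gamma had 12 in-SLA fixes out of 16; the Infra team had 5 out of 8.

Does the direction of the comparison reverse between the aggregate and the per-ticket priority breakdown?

No

P1: Team Gamma 29/213 = 13.6%, the Infra team 8/138 = 5.8% → Team Gamma
P2: Team Gamma 12/16 = 75.0%, the Infra team 5/8 = 62.5% → Team Gamma
Overall: Team Gamma 41/229 = 17.9%, the Infra team 13/146 = 8.9% → Team Gamma
Team Gamma wins overall and in every ticket group — no reversal.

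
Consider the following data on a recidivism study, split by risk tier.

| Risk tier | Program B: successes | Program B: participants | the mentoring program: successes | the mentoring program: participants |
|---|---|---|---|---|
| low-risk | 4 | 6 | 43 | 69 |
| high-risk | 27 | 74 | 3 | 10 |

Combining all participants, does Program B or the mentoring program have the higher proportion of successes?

the mentoring program

Low-risk: Program B 4/6 = 66.7%, the mentoring program 43/69 = 62.3% → Program B
High-risk: Program B 27/74 = 36.5%, the mentoring program 3/10 = 30.0% → Program B
Overall: Program B 31/80 = 38.8%, the mentoring program 46/79 = 58.2% → the mentoring program
(Program B wins every risk group but the mentoring program wins overall — Program B's participants skew toward the low-rate high-risk group.)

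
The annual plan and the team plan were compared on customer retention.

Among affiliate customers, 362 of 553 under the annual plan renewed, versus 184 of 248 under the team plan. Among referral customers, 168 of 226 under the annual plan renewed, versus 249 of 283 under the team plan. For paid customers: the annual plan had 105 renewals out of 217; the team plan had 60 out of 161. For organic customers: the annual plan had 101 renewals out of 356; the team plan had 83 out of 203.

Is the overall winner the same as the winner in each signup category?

No

Affiliate: the annual plan 362/553 = 65.5%, the team plan 184/248 = 74.2% → the team plan
Referral: the annual plan 168/226 = 74.3%, the team plan 249/283 = 88.0% → the team plan
Paid: the annual plan 105/217 = 48.4%, the team plan 60/161 = 37.3% → the annual plan
Organic: the annual plan 101/356 = 28.4%, the team plan 83/203 = 40.9% → the team plan
Overall: the annual plan 736/1352 = 54.4%, the team plan 576/895 = 64.4% → the team plan
Neither sweeps: the annual plan wins 1 of 4 groups, the team plan wins 3. The team plan wins overall but not every group — no Simpson reversal.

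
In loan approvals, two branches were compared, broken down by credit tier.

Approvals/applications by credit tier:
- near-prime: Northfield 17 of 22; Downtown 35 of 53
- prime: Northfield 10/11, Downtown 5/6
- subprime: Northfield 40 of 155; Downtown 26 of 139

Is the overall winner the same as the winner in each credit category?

Near-prime: Northfield 17/22 = 77.3%, Downtown 35/53 = 66.0% → Northfield
Prime: Northfield 10/11 = 90.9%, Downtown 5/6 = 83.3% → Northfield
Subprime: Northfield 40/155 = 25.8%, Downtown 26/139 = 18.7% → Northfield
Overall: Northfield 67/188 = 35.6%, Downtown 66/198 = 33.3% → Northfield
Northfield wins overall and in every credit group — no reversal.

Yes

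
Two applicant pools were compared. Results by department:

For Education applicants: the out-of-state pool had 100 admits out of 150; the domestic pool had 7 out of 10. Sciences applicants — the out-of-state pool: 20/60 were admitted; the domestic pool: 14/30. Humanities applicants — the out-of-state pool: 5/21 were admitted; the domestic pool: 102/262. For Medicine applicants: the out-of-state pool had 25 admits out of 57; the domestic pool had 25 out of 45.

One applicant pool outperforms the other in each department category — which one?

Education: the out-of-state pool 100/150 = 66.7%, the domestic pool 7/10 = 70.0% → the domestic pool
Sciences: the out-of-state pool 20/60 = 33.3%, the domestic pool 14/30 = 46.7% → the domestic pool
Humanities: the out-of-state pool 5/21 = 23.8%, the domestic pool 102/262 = 38.9% → the domestic pool
Medicine: the out-of-state pool 25/57 = 43.9%, the domestic pool 25/45 = 55.6% → the domestic pool
The domestic pool has the higher rate in all 4 groups.

the domestic pool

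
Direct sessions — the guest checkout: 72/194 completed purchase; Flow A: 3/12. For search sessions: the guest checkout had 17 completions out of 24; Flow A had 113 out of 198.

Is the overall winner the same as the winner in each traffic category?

No

Direct: the guest checkout 72/194 = 37.1%, Flow A 3/12 = 25.0% → the guest checkout
Search: the guest checkout 17/24 = 70.8%, Flow A 113/198 = 57.1% → the guest checkout
Overall: the guest checkout 89/218 = 40.8%, Flow A 116/210 = 55.2% → Flow A
The guest checkout wins each traffic group but Flow A wins overall — the comparison reverses. The guest checkout's sessions skew toward direct, which has a lower base rate.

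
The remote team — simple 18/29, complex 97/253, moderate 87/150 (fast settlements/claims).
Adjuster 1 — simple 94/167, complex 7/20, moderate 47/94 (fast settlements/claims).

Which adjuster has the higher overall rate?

Simple: the remote team 18/29 = 62.1%, Adjuster 1 94/167 = 56.3% → the remote team
Complex: the remote team 97/253 = 38.3%, Adjuster 1 7/20 = 35.0% → the remote team
Moderate: the remote team 87/150 = 58.0%, Adjuster 1 47/94 = 50.0% → the remote team
Overall: the remote team 202/432 = 46.8%, Adjuster 1 148/281 = 52.7% → Adjuster 1
(The remote team wins every claim group but Adjuster 1 wins overall — the remote team's claims skew toward the low-rate complex group.)

Adjuster 1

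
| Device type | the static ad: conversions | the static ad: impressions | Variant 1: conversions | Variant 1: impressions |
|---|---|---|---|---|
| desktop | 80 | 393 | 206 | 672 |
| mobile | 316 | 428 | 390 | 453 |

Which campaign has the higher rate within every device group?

Desktop: the static ad 80/393 = 20.4%, Variant 1 206/672 = 30.7% → Variant 1
Mobile: the static ad 316/428 = 73.8%, Variant 1 390/453 = 86.1% → Variant 1
Variant 1 has the higher rate in both groups.

Variant 1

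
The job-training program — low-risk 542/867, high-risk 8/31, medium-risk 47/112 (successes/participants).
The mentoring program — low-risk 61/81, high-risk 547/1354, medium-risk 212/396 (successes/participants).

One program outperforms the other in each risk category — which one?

the mentoring program

Low-risk: the job-training program 542/867 = 62.5%, the mentoring program 61/81 = 75.3% → the mentoring program
High-risk: the job-training program 8/31 = 25.8%, the mentoring program 547/1354 = 40.4% → the mentoring program
Medium-risk: the job-training program 47/112 = 42.0%, the mentoring program 212/396 = 53.5% → the mentoring program
The mentoring program has the higher rate in all 3 groups.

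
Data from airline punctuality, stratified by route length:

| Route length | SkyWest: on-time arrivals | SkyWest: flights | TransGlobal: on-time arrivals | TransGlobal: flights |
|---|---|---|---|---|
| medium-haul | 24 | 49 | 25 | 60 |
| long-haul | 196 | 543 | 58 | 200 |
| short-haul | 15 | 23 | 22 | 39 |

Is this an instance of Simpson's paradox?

Medium-haul: SkyWest 24/49 = 49.0%, TransGlobal 25/60 = 41.7% → SkyWest
Long-haul: SkyWest 196/543 = 36.1%, TransGlobal 58/200 = 29.0% → SkyWest
Short-haul: SkyWest 15/23 = 65.2%, TransGlobal 22/39 = 56.4% → SkyWest
Overall: SkyWest 235/615 = 38.2%, TransGlobal 105/299 = 35.1% → SkyWest
SkyWest wins overall and in every route group — no reversal.

No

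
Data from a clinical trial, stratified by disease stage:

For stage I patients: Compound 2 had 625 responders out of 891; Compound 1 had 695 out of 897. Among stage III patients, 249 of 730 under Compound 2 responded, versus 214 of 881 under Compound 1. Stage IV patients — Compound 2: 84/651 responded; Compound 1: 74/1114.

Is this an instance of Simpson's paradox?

Stage I: Compound 2 625/891 = 70.1%, Compound 1 695/897 = 77.5% → Compound 1
Stage III: Compound 2 249/730 = 34.1%, Compound 1 214/881 = 24.3% → Compound 2
Stage IV: Compound 2 84/651 = 12.9%, Compound 1 74/1114 = 6.6% → Compound 2
Overall: Compound 2 958/2272 = 42.2%, Compound 1 983/2892 = 34.0% → Compound 2
Neither sweeps: Compound 2 wins 2 of 3 groups, Compound 1 wins 1. Compound 2 wins overall but not every group — no Simpson reversal.

No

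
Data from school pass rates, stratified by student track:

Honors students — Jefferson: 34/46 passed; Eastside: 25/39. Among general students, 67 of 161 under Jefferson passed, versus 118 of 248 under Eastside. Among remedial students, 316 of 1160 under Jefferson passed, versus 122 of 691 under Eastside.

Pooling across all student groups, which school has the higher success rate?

Honors: Jefferson 34/46 = 73.9%, Eastside 25/39 = 64.1% → Jefferson
General: Jefferson 67/161 = 41.6%, Eastside 118/248 = 47.6% → Eastside
Remedial: Jefferson 316/1160 = 27.2%, Eastside 122/691 = 17.7% → Jefferson
Overall: Jefferson 417/1367 = 30.5%, Eastside 265/978 = 27.1% → Jefferson
(Neither sweeps every student group, but Jefferson has the higher pooled rate.)

Jefferson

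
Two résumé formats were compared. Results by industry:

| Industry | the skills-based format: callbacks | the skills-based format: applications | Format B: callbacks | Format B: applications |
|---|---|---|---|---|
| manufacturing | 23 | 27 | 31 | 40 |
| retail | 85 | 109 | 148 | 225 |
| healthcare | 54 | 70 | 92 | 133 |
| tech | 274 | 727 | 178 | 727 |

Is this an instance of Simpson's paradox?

No

Manufacturing: the skills-based format 23/27 = 85.2%, Format B 31/40 = 77.5% → the skills-based format
Retail: the skills-based format 85/109 = 78.0%, Format B 148/225 = 65.8% → the skills-based format
Healthcare: the skills-based format 54/70 = 77.1%, Format B 92/133 = 69.2% → the skills-based format
Tech: the skills-based format 274/727 = 37.7%, Format B 178/727 = 24.5% → the skills-based format
Overall: the skills-based format 436/933 = 46.7%, Format B 449/1125 = 39.9% → the skills-based format
The skills-based format wins overall and in every industry group — no reversal.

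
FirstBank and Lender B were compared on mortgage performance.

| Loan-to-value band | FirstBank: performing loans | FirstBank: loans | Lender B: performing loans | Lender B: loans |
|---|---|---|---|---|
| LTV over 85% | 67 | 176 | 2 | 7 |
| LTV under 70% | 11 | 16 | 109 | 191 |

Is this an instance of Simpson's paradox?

LTV over 85%: FirstBank 67/176 = 38.1%, Lender B 2/7 = 28.6% → FirstBank
LTV under 70%: FirstBank 11/16 = 68.8%, Lender B 109/191 = 57.1% → FirstBank
Overall: FirstBank 78/192 = 40.6%, Lender B 111/198 = 56.1% → Lender B
FirstBank wins each loan-to-value group but Lender B wins overall — the comparison reverses. FirstBank's loans skew toward LTV over 85%, which has a lower base rate.

Yes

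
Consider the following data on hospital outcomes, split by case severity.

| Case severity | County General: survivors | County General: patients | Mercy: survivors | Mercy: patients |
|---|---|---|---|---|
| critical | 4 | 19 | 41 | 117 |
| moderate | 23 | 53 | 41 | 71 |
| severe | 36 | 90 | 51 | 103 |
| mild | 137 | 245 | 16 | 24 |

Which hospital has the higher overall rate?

County General

Critical: County General 4/19 = 21.1%, Mercy 41/117 = 35.0% → Mercy
Moderate: County General 23/53 = 43.4%, Mercy 41/71 = 57.7% → Mercy
Severe: County General 36/90 = 40.0%, Mercy 51/103 = 49.5% → Mercy
Mild: County General 137/245 = 55.9%, Mercy 16/24 = 66.7% → Mercy
Overall: County General 200/407 = 49.1%, Mercy 149/315 = 47.3% → County General
(Mercy wins every case group but County General wins overall — Mercy's patients skew toward the low-rate critical group.)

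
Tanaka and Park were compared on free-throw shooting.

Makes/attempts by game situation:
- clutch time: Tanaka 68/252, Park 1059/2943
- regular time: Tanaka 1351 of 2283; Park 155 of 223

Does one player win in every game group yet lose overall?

Yes

Clutch time: Tanaka 68/252 = 27.0%, Park 1059/2943 = 36.0% → Park
Regular time: Tanaka 1351/2283 = 59.2%, Park 155/223 = 69.5% → Park
Overall: Tanaka 1419/2535 = 56.0%, Park 1214/3166 = 38.3% → Tanaka
Park wins each game group but Tanaka wins overall — the comparison reverses. Park's attempts skew toward clutch time, which has a lower base rate.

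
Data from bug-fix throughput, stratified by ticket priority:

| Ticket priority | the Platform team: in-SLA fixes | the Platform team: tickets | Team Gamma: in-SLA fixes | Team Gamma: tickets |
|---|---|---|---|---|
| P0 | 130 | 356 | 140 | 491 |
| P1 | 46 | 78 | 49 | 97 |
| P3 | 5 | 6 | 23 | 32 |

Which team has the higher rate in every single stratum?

the Platform team

P0: the Platform team 130/356 = 36.5%, Team Gamma 140/491 = 28.5% → the Platform team
P1: the Platform team 46/78 = 59.0%, Team Gamma 49/97 = 50.5% → the Platform team
P3: the Platform team 5/6 = 83.3%, Team Gamma 23/32 = 71.9% → the Platform team
The Platform team has the higher rate in all 3 groups.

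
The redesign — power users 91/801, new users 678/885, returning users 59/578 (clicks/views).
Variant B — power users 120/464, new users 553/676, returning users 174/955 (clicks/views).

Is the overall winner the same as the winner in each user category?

Yes

Power users: the redesign 91/801 = 11.4%, Variant B 120/464 = 25.9% → Variant B
New users: the redesign 678/885 = 76.6%, Variant B 553/676 = 81.8% → Variant B
Returning users: the redesign 59/578 = 10.2%, Variant B 174/955 = 18.2% → Variant B
Overall: the redesign 828/2264 = 36.6%, Variant B 847/2095 = 40.4% → Variant B
Variant B wins overall and in every user group — no reversal.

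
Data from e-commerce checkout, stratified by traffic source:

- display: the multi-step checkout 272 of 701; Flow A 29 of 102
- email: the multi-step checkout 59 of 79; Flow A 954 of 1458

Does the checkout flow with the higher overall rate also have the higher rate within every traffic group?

No

Display: the multi-step checkout 272/701 = 38.8%, Flow A 29/102 = 28.4% → the multi-step checkout
Email: the multi-step checkout 59/79 = 74.7%, Flow A 954/1458 = 65.4% → the multi-step checkout
Overall: the multi-step checkout 331/780 = 42.4%, Flow A 983/1560 = 63.0% → Flow A
The multi-step checkout wins each traffic group but Flow A wins overall — the comparison reverses. The multi-step checkout's sessions skew toward display, which has a lower base rate.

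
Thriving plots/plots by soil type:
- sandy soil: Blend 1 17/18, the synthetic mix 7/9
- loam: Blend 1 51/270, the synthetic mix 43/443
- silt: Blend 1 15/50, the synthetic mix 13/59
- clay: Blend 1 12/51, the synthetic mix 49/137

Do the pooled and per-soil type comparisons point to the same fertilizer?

Sandy soil: Blend 1 17/18 = 94.4%, the synthetic mix 7/9 = 77.8% → Blend 1
Loam: Blend 1 51/270 = 18.9%, the synthetic mix 43/443 = 9.7% → Blend 1
Silt: Blend 1 15/50 = 30.0%, the synthetic mix 13/59 = 22.0% → Blend 1
Clay: Blend 1 12/51 = 23.5%, the synthetic mix 49/137 = 35.8% → the synthetic mix
Overall: Blend 1 95/389 = 24.4%, the synthetic mix 112/648 = 17.3% → Blend 1
Neither sweeps: Blend 1 wins 3 of 4 groups, the synthetic mix wins 1. Blend 1 wins overall but not every group — no Simpson reversal.

No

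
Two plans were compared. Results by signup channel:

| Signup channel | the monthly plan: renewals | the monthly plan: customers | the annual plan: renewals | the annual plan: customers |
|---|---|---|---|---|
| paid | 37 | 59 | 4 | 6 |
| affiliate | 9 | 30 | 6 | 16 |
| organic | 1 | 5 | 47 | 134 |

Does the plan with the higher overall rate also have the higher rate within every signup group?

Paid: the monthly plan 37/59 = 62.7%, the annual plan 4/6 = 66.7% → the annual plan
Affiliate: the monthly plan 9/30 = 30.0%, the annual plan 6/16 = 37.5% → the annual plan
Organic: the monthly plan 1/5 = 20.0%, the annual plan 47/134 = 35.1% → the annual plan
Overall: the monthly plan 47/94 = 50.0%, the annual plan 57/156 = 36.5% → the monthly plan
The annual plan wins each signup group but the monthly plan wins overall — the comparison reverses. The annual plan's customers skew toward organic, which has a lower base rate.

No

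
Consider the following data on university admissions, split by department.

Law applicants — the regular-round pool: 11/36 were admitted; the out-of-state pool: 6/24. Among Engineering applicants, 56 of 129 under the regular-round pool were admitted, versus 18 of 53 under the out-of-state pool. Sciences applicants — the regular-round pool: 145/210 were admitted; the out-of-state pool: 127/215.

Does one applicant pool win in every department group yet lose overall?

No

Law: the regular-round pool 11/36 = 30.6%, the out-of-state pool 6/24 = 25.0% → the regular-round pool
Engineering: the regular-round pool 56/129 = 43.4%, the out-of-state pool 18/53 = 34.0% → the regular-round pool
Sciences: the regular-round pool 145/210 = 69.0%, the out-of-state pool 127/215 = 59.1% → the regular-round pool
Overall: the regular-round pool 212/375 = 56.5%, the out-of-state pool 151/292 = 51.7% → the regular-round pool
The regular-round pool wins overall and in every department group — no reversal.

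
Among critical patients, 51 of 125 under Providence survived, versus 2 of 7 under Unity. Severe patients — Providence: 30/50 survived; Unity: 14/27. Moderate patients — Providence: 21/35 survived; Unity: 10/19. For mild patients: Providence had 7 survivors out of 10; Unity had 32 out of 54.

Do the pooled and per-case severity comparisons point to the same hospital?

Critical: Providence 51/125 = 40.8%, Unity 2/7 = 28.6% → Providence
Severe: Providence 30/50 = 60.0%, Unity 14/27 = 51.9% → Providence
Moderate: Providence 21/35 = 60.0%, Unity 10/19 = 52.6% → Providence
Mild: Providence 7/10 = 70.0%, Unity 32/54 = 59.3% → Providence
Overall: Providence 109/220 = 49.5%, Unity 58/107 = 54.2% → Unity
Providence wins each case group but Unity wins overall — the comparison reverses. Providence's patients skew toward critical, which has a lower base rate.

No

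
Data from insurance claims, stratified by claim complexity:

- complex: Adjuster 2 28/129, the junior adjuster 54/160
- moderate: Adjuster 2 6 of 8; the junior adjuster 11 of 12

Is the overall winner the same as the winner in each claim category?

Complex: Adjuster 2 28/129 = 21.7%, the junior adjuster 54/160 = 33.8% → the junior adjuster
Moderate: Adjuster 2 6/8 = 75.0%, the junior adjuster 11/12 = 91.7% → the junior adjuster
Overall: Adjuster 2 34/137 = 24.8%, the junior adjuster 65/172 = 37.8% → the junior adjuster
The junior adjuster wins overall and in every claim group — no reversal.

Yes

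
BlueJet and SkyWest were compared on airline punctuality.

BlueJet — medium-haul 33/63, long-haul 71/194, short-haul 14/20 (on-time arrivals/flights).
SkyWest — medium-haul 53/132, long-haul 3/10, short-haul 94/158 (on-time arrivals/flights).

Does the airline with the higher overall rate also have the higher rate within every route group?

No

Medium-haul: BlueJet 33/63 = 52.4%, SkyWest 53/132 = 40.2% → BlueJet
Long-haul: BlueJet 71/194 = 36.6%, SkyWest 3/10 = 30.0% → BlueJet
Short-haul: BlueJet 14/20 = 70.0%, SkyWest 94/158 = 59.5% → BlueJet
Overall: BlueJet 118/277 = 42.6%, SkyWest 150/300 = 50.0% → SkyWest
BlueJet wins each route group but SkyWest wins overall — the comparison reverses. BlueJet's flights skew toward long-haul, which has a lower base rate.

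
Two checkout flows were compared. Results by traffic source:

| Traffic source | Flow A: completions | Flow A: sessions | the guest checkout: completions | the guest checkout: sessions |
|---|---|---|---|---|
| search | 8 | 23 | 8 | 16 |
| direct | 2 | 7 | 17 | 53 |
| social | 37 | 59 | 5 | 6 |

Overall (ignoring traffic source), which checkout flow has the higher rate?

Search: Flow A 8/23 = 34.8%, the guest checkout 8/16 = 50.0% → the guest checkout
Direct: Flow A 2/7 = 28.6%, the guest checkout 17/53 = 32.1% → the guest checkout
Social: Flow A 37/59 = 62.7%, the guest checkout 5/6 = 83.3% → the guest checkout
Overall: Flow A 47/89 = 52.8%, the guest checkout 30/75 = 40.0% → Flow A
(The guest checkout wins every traffic group but Flow A wins overall — the guest checkout's sessions skew toward the low-rate direct group.)

Flow A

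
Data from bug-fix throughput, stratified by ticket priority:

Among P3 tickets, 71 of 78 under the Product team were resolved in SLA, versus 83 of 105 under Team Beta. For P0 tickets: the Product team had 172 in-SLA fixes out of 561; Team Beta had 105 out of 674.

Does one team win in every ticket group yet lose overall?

No

P3: the Product team 71/78 = 91.0%, Team Beta 83/105 = 79.0% → the Product team
P0: the Product team 172/561 = 30.7%, Team Beta 105/674 = 15.6% → the Product team
Overall: the Product team 243/639 = 38.0%, Team Beta 188/779 = 24.1% → the Product team
The Product team wins overall and in every ticket group — no reversal.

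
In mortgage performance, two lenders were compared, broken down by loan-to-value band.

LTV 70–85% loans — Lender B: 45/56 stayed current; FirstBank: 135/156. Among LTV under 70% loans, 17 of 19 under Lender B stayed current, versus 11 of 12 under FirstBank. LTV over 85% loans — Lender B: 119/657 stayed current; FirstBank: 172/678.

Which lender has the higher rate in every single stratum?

LTV 70–85%: Lender B 45/56 = 80.4%, FirstBank 135/156 = 86.5% → FirstBank
LTV under 70%: Lender B 17/19 = 89.5%, FirstBank 11/12 = 91.7% → FirstBank
LTV over 85%: Lender B 119/657 = 18.1%, FirstBank 172/678 = 25.4% → FirstBank
FirstBank has the higher rate in all 3 groups.

FirstBank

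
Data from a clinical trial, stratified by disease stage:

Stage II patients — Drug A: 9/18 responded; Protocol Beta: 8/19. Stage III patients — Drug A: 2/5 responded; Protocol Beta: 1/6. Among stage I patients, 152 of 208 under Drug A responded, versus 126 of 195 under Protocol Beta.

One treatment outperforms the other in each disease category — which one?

Drug A

Stage II: Drug A 9/18 = 50.0%, Protocol Beta 8/19 = 42.1% → Drug A
Stage III: Drug A 2/5 = 40.0%, Protocol Beta 1/6 = 16.7% → Drug A
Stage I: Drug A 152/208 = 73.1%, Protocol Beta 126/195 = 64.6% → Drug A
Drug A has the higher rate in all 3 groups.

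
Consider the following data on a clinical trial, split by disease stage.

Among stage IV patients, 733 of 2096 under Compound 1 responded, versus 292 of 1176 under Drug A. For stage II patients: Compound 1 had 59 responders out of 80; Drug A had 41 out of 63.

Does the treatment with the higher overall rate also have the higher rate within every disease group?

Stage IV: Compound 1 733/2096 = 35.0%, Drug A 292/1176 = 24.8% → Compound 1
Stage II: Compound 1 59/80 = 73.8%, Drug A 41/63 = 65.1% → Compound 1
Overall: Compound 1 792/2176 = 36.4%, Drug A 333/1239 = 26.9% → Compound 1
Compound 1 wins overall and in every disease group — no reversal.

Yes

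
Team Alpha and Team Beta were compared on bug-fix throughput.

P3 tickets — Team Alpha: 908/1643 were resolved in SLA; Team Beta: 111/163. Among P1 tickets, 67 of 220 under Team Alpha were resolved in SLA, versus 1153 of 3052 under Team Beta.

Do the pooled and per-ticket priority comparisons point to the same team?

No

P3: Team Alpha 908/1643 = 55.3%, Team Beta 111/163 = 68.1% → Team Beta
P1: Team Alpha 67/220 = 30.5%, Team Beta 1153/3052 = 37.8% → Team Beta
Overall: Team Alpha 975/1863 = 52.3%, Team Beta 1264/3215 = 39.3% → Team Alpha
Team Beta wins each ticket group but Team Alpha wins overall — the comparison reverses. Team Beta's tickets skew toward P1, which has a lower base rate.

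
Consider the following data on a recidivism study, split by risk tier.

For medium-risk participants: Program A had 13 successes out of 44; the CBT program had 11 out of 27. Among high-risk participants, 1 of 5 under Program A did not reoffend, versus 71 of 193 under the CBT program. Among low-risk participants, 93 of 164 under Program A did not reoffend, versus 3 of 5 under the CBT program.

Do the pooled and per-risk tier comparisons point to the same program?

No

Medium-risk: Program A 13/44 = 29.5%, the CBT program 11/27 = 40.7% → the CBT program
High-risk: Program A 1/5 = 20.0%, the CBT program 71/193 = 36.8% → the CBT program
Low-risk: Program A 93/164 = 56.7%, the CBT program 3/5 = 60.0% → the CBT program
Overall: Program A 107/213 = 50.2%, the CBT program 85/225 = 37.8% → Program A
The CBT program wins each risk group but Program A wins overall — the comparison reverses. The CBT program's participants skew toward high-risk, which has a lower base rate.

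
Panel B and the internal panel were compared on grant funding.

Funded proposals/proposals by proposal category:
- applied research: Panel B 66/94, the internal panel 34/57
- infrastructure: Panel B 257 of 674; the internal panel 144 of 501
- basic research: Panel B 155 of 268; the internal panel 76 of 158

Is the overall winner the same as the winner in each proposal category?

Yes

Applied research: Panel B 66/94 = 70.2%, the internal panel 34/57 = 59.6% → Panel B
Infrastructure: Panel B 257/674 = 38.1%, the internal panel 144/501 = 28.7% → Panel B
Basic research: Panel B 155/268 = 57.8%, the internal panel 76/158 = 48.1% → Panel B
Overall: Panel B 478/1036 = 46.1%, the internal panel 254/716 = 35.5% → Panel B
Panel B wins overall and in every proposal group — no reversal.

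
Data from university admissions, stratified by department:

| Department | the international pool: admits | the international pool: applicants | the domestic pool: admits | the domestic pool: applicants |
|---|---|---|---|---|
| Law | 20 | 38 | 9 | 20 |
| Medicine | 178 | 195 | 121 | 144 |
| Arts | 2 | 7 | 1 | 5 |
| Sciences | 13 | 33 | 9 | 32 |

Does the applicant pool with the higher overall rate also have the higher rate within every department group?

Law: the international pool 20/38 = 52.6%, the domestic pool 9/20 = 45.0% → the international pool
Medicine: the international pool 178/195 = 91.3%, the domestic pool 121/144 = 84.0% → the international pool
Arts: the international pool 2/7 = 28.6%, the domestic pool 1/5 = 20.0% → the international pool
Sciences: the international pool 13/33 = 39.4%, the domestic pool 9/32 = 28.1% → the international pool
Overall: the international pool 213/273 = 78.0%, the domestic pool 140/201 = 69.7% → the international pool
The international pool wins overall and in every department group — no reversal.

Yes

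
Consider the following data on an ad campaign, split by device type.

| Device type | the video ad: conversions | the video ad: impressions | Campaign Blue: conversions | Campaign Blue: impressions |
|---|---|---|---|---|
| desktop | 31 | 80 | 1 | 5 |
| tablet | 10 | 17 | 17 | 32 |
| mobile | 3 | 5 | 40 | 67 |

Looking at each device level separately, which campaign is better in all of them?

the video ad

Desktop: the video ad 31/80 = 38.8%, Campaign Blue 1/5 = 20.0% → the video ad
Tablet: the video ad 10/17 = 58.8%, Campaign Blue 17/32 = 53.1% → the video ad
Mobile: the video ad 3/5 = 60.0%, Campaign Blue 40/67 = 59.7% → the video ad
The video ad has the higher rate in all 3 groups.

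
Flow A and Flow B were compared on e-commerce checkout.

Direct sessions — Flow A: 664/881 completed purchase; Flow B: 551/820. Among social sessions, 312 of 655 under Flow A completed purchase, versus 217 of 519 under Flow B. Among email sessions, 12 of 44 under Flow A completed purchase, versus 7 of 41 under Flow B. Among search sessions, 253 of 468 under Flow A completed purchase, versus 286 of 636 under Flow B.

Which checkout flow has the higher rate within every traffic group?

Direct: Flow A 664/881 = 75.4%, Flow B 551/820 = 67.2% → Flow A
Social: Flow A 312/655 = 47.6%, Flow B 217/519 = 41.8% → Flow A
Email: Flow A 12/44 = 27.3%, Flow B 7/41 = 17.1% → Flow A
Search: Flow A 253/468 = 54.1%, Flow B 286/636 = 45.0% → Flow A
Flow A has the higher rate in all 4 groups.

Flow A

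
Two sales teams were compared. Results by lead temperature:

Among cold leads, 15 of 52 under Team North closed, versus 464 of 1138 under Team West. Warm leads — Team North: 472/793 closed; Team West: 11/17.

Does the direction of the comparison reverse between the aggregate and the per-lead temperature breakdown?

Yes

Cold: Team North 15/52 = 28.8%, Team West 464/1138 = 40.8% → Team West
Warm: Team North 472/793 = 59.5%, Team West 11/17 = 64.7% → Team West
Overall: Team North 487/845 = 57.6%, Team West 475/1155 = 41.1% → Team North
Team West wins each lead group but Team North wins overall — the comparison reverses. Team West's leads skew toward cold, which has a lower base rate.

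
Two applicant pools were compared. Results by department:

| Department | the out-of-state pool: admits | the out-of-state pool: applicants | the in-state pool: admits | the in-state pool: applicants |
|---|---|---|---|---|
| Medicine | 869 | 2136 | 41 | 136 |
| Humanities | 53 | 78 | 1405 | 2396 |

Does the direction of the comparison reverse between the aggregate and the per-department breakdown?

Yes

Medicine: the out-of-state pool 869/2136 = 40.7%, the in-state pool 41/136 = 30.1% → the out-of-state pool
Humanities: the out-of-state pool 53/78 = 67.9%, the in-state pool 1405/2396 = 58.6% → the out-of-state pool
Overall: the out-of-state pool 922/2214 = 41.6%, the in-state pool 1446/2532 = 57.1% → the in-state pool
The out-of-state pool wins each department group but the in-state pool wins overall — the comparison reverses. The out-of-state pool's applicants skew toward Medicine, which has a lower base rate.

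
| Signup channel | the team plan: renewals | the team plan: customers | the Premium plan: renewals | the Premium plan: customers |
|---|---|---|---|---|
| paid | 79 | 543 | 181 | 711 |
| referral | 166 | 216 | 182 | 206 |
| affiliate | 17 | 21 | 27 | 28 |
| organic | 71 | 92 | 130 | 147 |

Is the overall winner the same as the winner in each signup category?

Paid: the team plan 79/543 = 14.5%, the Premium plan 181/711 = 25.5% → the Premium plan
Referral: the team plan 166/216 = 76.9%, the Premium plan 182/206 = 88.3% → the Premium plan
Affiliate: the team plan 17/21 = 81.0%, the Premium plan 27/28 = 96.4% → the Premium plan
Organic: the team plan 71/92 = 77.2%, the Premium plan 130/147 = 88.4% → the Premium plan
Overall: the team plan 333/872 = 38.2%, the Premium plan 520/1092 = 47.6% → the Premium plan
The Premium plan wins overall and in every signup group — no reversal.

Yes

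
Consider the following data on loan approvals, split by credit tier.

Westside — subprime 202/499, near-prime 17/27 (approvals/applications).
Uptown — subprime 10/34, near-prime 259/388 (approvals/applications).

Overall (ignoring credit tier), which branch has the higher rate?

Subprime: Westside 202/499 = 40.5%, Uptown 10/34 = 29.4% → Westside
Near-prime: Westside 17/27 = 63.0%, Uptown 259/388 = 66.8% → Uptown
Overall: Westside 219/526 = 41.6%, Uptown 269/422 = 63.7% → Uptown
(Neither sweeps every credit group, but Uptown has the higher pooled rate.)

Uptown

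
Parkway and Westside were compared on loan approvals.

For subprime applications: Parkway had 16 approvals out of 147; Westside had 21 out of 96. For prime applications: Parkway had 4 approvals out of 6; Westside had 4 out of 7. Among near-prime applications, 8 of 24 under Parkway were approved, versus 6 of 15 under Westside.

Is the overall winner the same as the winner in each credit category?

Subprime: Parkway 16/147 = 10.9%, Westside 21/96 = 21.9% → Westside
Prime: Parkway 4/6 = 66.7%, Westside 4/7 = 57.1% → Parkway
Near-prime: Parkway 8/24 = 33.3%, Westside 6/15 = 40.0% → Westside
Overall: Parkway 28/177 = 15.8%, Westside 31/118 = 26.3% → Westside
Neither sweeps: Parkway wins 1 of 3 groups, Westside wins 2. Westside wins overall but not every group — no Simpson reversal.

No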